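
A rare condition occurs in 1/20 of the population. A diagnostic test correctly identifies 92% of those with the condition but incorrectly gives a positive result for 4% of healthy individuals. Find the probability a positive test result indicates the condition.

Let D = the rare event, + = positive/flagged.
P(D) = 1/20
P(+|D) = 92/100 = 23/25
P(+|D') = 4/100 = 1/25
P(+) = P(+|D)P(D) + P(+|D')P(D')
     = \frac{23}{25} × \frac{1}{20} + \frac{1}{25} × \frac{19}{20}
     = \frac{21}{250}
P(D|+) = P(+|D)P(D)/P(+) = \frac{23}{42}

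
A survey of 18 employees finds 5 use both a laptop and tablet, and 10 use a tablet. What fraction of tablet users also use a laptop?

P(A ∩ B) = 5/18
P(B) = 10/18 = 5/9
P(A|B) = P(A ∩ B) / P(B) = (5/18) / (5/9) = 1/2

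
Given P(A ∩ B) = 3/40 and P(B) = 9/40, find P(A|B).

P(A|B) = P(A ∩ B) / P(B)
= (3/40) / (9/40)
= 1/3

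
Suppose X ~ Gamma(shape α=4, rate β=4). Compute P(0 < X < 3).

P(0 < X < 3) = ∫_{0}^{3} f(x) dx
where f(x) = \frac{128 x^{3} e^{- 4 x}}{3}
= 1 - \frac{373}{e^{12}}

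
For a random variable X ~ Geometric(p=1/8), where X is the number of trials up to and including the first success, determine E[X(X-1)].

E[X(X-1)] = E[X² - X] = E[X²] - E[X]
E[X] = 8
E[X²] = Var(X) + (E[X])² = 56 + (8)² = 120
E[X(X-1)] = 120 - 8 = 112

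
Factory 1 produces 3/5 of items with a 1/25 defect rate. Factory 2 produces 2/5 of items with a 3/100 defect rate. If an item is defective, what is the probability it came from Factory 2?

Using Bayes' theorem:
P(F1) = 3/5, P(D|F1) = 1/25
P(F2) = 2/5, P(D|F2) = 3/100
P(D) = P(D|F1)P(F1) + P(D|F2)P(F2)
     = \frac{9}{250}
P(F2|D) = P(D|F2)P(F2) / P(D)
= \frac{1}{3}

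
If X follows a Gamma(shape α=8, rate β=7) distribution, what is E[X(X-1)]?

E[X(X-1)] = E[X² - X] = E[X²] - E[X]
E[X] = \frac{8}{7}
E[X²] = Var(X) + (E[X])² = \frac{8}{49} + (\frac{8}{7})² = \frac{72}{49}
E[X(X-1)] = \frac{72}{49} - \frac{8}{7} = \frac{16}{49}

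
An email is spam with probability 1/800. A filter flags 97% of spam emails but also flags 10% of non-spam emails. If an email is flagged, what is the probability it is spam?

Let D = the rare event, + = positive/flagged.
P(D) = 1/800
P(+|D) = 97/100
P(+|D') = 10/100 = 1/10
P(+) = P(+|D)P(D) + P(+|D')P(D')
     = \frac{97}{100} × \frac{1}{800} + \frac{1}{10} × \frac{799}{800}
     = \frac{8087}{80000}
P(D|+) = P(+|D)P(D)/P(+) = \frac{97}{8087}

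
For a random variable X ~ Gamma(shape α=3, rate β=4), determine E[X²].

Using the identity E[X²] = Var(X) + (E[X])²:
E[X] = \frac{3}{4}
Var(X) = \frac{3}{16}
E[X²] = \frac{3}{16} + (\frac{3}{4})²
= \frac{3}{4}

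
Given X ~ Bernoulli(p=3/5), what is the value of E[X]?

For X ~ Bernoulli(p=3/5), the expected value is:
E[X] = \frac{3}{5}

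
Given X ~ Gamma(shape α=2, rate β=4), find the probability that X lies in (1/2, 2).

P(1/2 < X < 2) = ∫_{1/2}^{2} f(x) dx
where f(x) = 16 x e^{- 4 x}
= \frac{3 \left(-3 + e^{6}\right)}{e^{8}}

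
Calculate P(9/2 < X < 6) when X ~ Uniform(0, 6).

P(9/2 < X < 6) = ∫_{9/2}^{6} f(x) dx
where f(x) = \frac{1}{6}
= \frac{1}{4}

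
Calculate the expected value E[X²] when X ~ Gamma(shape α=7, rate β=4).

Using the identity E[X²] = Var(X) + (E[X])²:
E[X] = \frac{7}{4}
Var(X) = \frac{7}{16}
E[X²] = \frac{7}{16} + (\frac{7}{4})²
= \frac{7}{2}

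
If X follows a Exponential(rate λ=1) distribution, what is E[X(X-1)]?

E[X(X-1)] = E[X² - X] = E[X²] - E[X]
E[X] = 1
E[X²] = Var(X) + (E[X])² = 1 + (1)² = 2
E[X(X-1)] = 2 - 1 = 1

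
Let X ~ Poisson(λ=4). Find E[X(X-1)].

E[X(X-1)] = E[X² - X] = E[X²] - E[X]
E[X] = 4
E[X²] = Var(X) + (E[X])² = 4 + (4)² = 20
E[X(X-1)] = 20 - 4 = 16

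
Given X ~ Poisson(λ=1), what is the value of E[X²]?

Using the identity E[X²] = Var(X) + (E[X])²:
E[X] = 1
Var(X) = 1
E[X²] = 1 + (1)²
= 2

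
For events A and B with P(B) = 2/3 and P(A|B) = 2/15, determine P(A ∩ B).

By definition, P(A|B) = P(A ∩ B) / P(B)
So P(A ∩ B) = P(A|B) × P(B)
= 2/15 × 2/3
= 4/45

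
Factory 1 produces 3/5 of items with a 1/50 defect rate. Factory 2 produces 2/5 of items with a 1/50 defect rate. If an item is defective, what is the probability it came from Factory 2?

Using Bayes' theorem:
P(F1) = 3/5, P(D|F1) = 1/50
P(F2) = 2/5, P(D|F2) = 1/50
P(D) = P(D|F1)P(F1) + P(D|F2)P(F2)
     = \frac{1}{50}
P(F2|D) = P(D|F2)P(F2) / P(D)
= \frac{2}{5}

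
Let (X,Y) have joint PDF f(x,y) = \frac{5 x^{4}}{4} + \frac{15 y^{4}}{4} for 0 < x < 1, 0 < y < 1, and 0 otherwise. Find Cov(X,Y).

E[XY] = ∫∫ xy × f(x,y) dx dy = \frac{5}{12}
E[X] = \frac{7}{12}
E[Y] = \frac{3}{4}
Cov(X,Y) = E[XY] - E[X]E[Y] = - \frac{1}{48}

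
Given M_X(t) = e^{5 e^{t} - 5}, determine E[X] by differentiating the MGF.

To find E[X], compute M^(1)(0):
M^(1)(t) = 5 e^{t} e^{5 e^{t} - 5}
M^(1)(0) = 5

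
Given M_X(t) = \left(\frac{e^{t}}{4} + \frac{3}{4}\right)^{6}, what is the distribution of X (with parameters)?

The MGF M(t) = \left(\frac{e^{t}}{4} + \frac{3}{4}\right)^{6} is the standard form for the Binomial distribution.
Comparing with the known MGF formula identifies: Binomial(n=6, p=1/4)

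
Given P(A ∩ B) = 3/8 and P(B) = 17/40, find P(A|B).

P(A|B) = P(A ∩ B) / P(B)
= (3/8) / (17/40)
= 15/17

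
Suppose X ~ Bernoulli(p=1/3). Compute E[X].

For X ~ Bernoulli(p=1/3), the expected value is:
E[X] = \frac{1}{3}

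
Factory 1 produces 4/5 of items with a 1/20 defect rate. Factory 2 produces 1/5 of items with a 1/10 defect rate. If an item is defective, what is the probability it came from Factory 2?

Using Bayes' theorem:
P(F1) = 4/5, P(D|F1) = 1/20
P(F2) = 1/5, P(D|F2) = 1/10
P(D) = P(D|F1)P(F1) + P(D|F2)P(F2)
     = \frac{3}{50}
P(F2|D) = P(D|F2)P(F2) / P(D)
= \frac{1}{3}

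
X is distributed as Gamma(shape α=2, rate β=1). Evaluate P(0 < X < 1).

P(0 < X < 1) = ∫_{0}^{1} f(x) dx
where f(x) = x e^{- x}
= 1 - \frac{2}{e}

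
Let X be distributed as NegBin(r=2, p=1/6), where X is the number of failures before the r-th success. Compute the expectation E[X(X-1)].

E[X(X-1)] = E[X² - X] = E[X²] - E[X]
E[X] = 10
E[X²] = Var(X) + (E[X])² = 60 + (10)² = 160
E[X(X-1)] = 160 - 10 = 150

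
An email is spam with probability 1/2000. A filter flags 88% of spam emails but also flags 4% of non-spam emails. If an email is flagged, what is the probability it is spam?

Let D = the rare event, + = positive/flagged.
P(D) = 1/2000
P(+|D) = 88/100 = 22/25
P(+|D') = 4/100 = 1/25
P(+) = P(+|D)P(D) + P(+|D')P(D')
     = \frac{22}{25} × \frac{1}{2000} + \frac{1}{25} × \frac{1999}{2000}
     = \frac{2021}{50000}
P(D|+) = P(+|D)P(D)/P(+) = \frac{22}{2021}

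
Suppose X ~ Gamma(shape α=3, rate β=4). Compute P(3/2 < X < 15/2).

P(3/2 < X < 15/2) = ∫_{3/2}^{15/2} f(x) dx
where f(x) = 32 x^{2} e^{- 4 x}
= \frac{-481 + 25 e^{24}}{e^{30}}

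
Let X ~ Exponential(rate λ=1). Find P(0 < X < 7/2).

P(0 < X < 7/2) = ∫_{0}^{7/2} f(x) dx
where f(x) = e^{- x}
= 1 - e^{- \frac{7}{2}}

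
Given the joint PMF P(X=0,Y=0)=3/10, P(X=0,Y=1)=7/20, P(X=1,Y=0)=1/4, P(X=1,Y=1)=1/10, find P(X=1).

P(X=1) = P(X=1,Y=0) + P(X=1,Y=1)
= 1/4 + 1/10
= 7/20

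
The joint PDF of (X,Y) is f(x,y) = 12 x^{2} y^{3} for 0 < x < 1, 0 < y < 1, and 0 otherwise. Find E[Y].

E[Y] = ∫_0^1 ∫_0^1 y × f(x,y) dx dy
= \frac{4}{5}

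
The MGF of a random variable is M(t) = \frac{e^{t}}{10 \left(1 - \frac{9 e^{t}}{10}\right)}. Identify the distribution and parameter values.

The MGF M(t) = \frac{e^{t}}{10 \left(1 - \frac{9 e^{t}}{10}\right)} is the standard form for the Geometric distribution.
Comparing with the known MGF formula identifies: Geometric(p=1/10), X = trial number of first success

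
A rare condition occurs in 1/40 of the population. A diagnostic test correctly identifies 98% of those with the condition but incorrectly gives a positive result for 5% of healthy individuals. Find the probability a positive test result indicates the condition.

Let D = the rare event, + = positive/flagged.
P(D) = 1/40
P(+|D) = 98/100 = 49/50
P(+|D') = 5/100 = 1/20
P(+) = P(+|D)P(D) + P(+|D')P(D')
     = \frac{49}{50} × \frac{1}{40} + \frac{1}{20} × \frac{39}{40}
     = \frac{293}{4000}
P(D|+) = P(+|D)P(D)/P(+) = \frac{98}{293}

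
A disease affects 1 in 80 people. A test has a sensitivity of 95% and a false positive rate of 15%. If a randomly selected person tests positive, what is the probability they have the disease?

Let D = the rare event, + = positive/flagged.
P(D) = 1/80
P(+|D) = 95/100 = 19/20
P(+|D') = 15/100 = 3/20
P(+) = P(+|D)P(D) + P(+|D')P(D')
     = \frac{19}{20} × \frac{1}{80} + \frac{3}{20} × \frac{79}{80}
     = \frac{4}{25}
P(D|+) = P(+|D)P(D)/P(+) = \frac{19}{256}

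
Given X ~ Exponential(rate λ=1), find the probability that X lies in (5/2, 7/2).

P(5/2 < X < 7/2) = ∫_{5/2}^{7/2} f(x) dx
where f(x) = e^{- x}
= - \frac{1 - e}{e^{\frac{7}{2}}}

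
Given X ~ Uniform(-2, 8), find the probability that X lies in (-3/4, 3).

P(-3/4 < X < 3) = ∫_{-3/4}^{3} f(x) dx
where f(x) = \frac{1}{10}
= \frac{3}{8}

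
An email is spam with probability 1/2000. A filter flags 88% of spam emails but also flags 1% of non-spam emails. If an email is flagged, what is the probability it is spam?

Let D = the rare event, + = positive/flagged.
P(D) = 1/2000
P(+|D) = 88/100 = 22/25
P(+|D') = 1/100
P(+) = P(+|D)P(D) + P(+|D')P(D')
     = \frac{22}{25} × \frac{1}{2000} + \frac{1}{100} × \frac{1999}{2000}
     = \frac{2087}{200000}
P(D|+) = P(+|D)P(D)/P(+) = \frac{88}{2087}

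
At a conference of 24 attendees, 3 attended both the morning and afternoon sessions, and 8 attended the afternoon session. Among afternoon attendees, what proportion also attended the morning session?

P(A ∩ B) = 3/24 = 1/8
P(B) = 8/24 = 1/3
P(A|B) = P(A ∩ B) / P(B) = (1/8) / (1/3) = 3/8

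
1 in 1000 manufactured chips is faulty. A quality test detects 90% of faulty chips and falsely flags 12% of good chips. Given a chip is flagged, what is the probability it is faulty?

Let D = the rare event, + = positive/flagged.
P(D) = 1/1000
P(+|D) = 90/100 = 9/10
P(+|D') = 12/100 = 3/25
P(+) = P(+|D)P(D) + P(+|D')P(D')
     = \frac{9}{10} × \frac{1}{1000} + \frac{3}{25} × \frac{999}{1000}
     = \frac{6039}{50000}
P(D|+) = P(+|D)P(D)/P(+) = \frac{5}{671}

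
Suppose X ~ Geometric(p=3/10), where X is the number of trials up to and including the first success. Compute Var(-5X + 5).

For X ~ Geometric(p=3/10), where X is the number of trials up to and including the first success:
Var(X) = \frac{70}{9}
Var(-5X + 5) = (-5)² × Var(X) = 25 × \frac{70}{9} = \frac{1750}{9}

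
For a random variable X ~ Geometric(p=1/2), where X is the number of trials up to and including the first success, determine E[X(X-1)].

E[X(X-1)] = E[X² - X] = E[X²] - E[X]
E[X] = 2
E[X²] = Var(X) + (E[X])² = 2 + (2)² = 6
E[X(X-1)] = 6 - 2 = 4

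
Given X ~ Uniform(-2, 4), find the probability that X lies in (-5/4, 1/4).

P(-5/4 < X < 1/4) = ∫_{-5/4}^{1/4} f(x) dx
where f(x) = \frac{1}{6}
= \frac{1}{4}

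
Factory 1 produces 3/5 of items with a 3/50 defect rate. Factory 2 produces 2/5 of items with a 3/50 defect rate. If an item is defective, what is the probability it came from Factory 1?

Using Bayes' theorem:
P(F1) = 3/5, P(D|F1) = 3/50
P(F2) = 2/5, P(D|F2) = 3/50
P(D) = P(D|F1)P(F1) + P(D|F2)P(F2)
     = \frac{3}{50}
P(F1|D) = P(D|F1)P(F1) / P(D)
= \frac{3}{5}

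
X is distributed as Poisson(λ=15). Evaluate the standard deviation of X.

For X ~ Poisson(λ=15):
Var(X) = 15
SD(X) = √(Var(X)) = √(15) = \sqrt{15}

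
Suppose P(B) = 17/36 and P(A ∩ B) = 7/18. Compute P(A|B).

P(A|B) = P(A ∩ B) / P(B)
= (7/18) / (17/36)
= 14/17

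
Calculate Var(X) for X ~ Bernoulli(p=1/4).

For X ~ Bernoulli(p=1/4):
Var(X) = \frac{3}{16}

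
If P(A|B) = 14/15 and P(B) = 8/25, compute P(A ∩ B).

By definition, P(A|B) = P(A ∩ B) / P(B)
So P(A ∩ B) = P(A|B) × P(B)
= 14/15 × 8/25
= 112/375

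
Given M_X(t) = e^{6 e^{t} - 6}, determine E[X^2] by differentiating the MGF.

To find E[X^2], compute M^(2)(0):
M^(1)(t) = 6 e^{t} e^{6 e^{t} - 6}
M^(2)(t) = 36 e^{2 t} e^{6 e^{t} - 6} + 6 e^{t} e^{6 e^{t} - 6}
M^(2)(0) = 42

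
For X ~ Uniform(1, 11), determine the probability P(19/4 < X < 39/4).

P(19/4 < X < 39/4) = ∫_{19/4}^{39/4} f(x) dx
where f(x) = \frac{1}{10}
= \frac{1}{2}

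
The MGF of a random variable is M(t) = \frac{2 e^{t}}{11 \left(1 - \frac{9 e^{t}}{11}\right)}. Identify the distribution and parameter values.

The MGF M(t) = \frac{2 e^{t}}{11 \left(1 - \frac{9 e^{t}}{11}\right)} is the standard form for the Geometric distribution.
Comparing with the known MGF formula identifies: Geometric(p=2/11), X = trial number of first success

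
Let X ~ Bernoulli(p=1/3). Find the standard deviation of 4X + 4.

For X ~ Bernoulli(p=1/3):
Var(X) = \frac{2}{9}
SD(X) = √(Var(X)) = √(\frac{2}{9}) = \frac{\sqrt{2}}{3}
SD(4X + 4) = |4| × SD(X) = 4 × \frac{\sqrt{2}}{3} = \frac{4 \sqrt{2}}{3}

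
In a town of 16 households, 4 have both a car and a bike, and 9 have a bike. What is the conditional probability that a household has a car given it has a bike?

P(A ∩ B) = 4/16 = 1/4
P(B) = 9/16
P(A|B) = P(A ∩ B) / P(B) = (1/4) / (9/16) = 4/9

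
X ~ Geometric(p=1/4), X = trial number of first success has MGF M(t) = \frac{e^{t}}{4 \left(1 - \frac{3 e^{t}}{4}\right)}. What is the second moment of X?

To find E[X^2], compute M^(2)(0):
M^(1)(t) = \frac{e^{t}}{4 \left(1 - \frac{3 e^{t}}{4}\right)} + \frac{3 e^{2 t}}{16 \left(1 - \frac{3 e^{t}}{4}\right)^{2}}
M^(2)(t) = \frac{e^{t}}{4 \left(1 - \frac{3 e^{t}}{4}\right)} + \frac{9 e^{2 t}}{16 \left(1 - \frac{3 e^{t}}{4}\right)^{2}} + \frac{9 e^{3 t}}{32 \left(1 - \frac{3 e^{t}}{4}\right)^{3}}
M^(2)(0) = 28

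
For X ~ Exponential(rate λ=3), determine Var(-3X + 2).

For X ~ Exponential(rate λ=3):
Var(X) = \frac{1}{9}
Var(-3X + 2) = (-3)² × Var(X) = 9 × \frac{1}{9} = 1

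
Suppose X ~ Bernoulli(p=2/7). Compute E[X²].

Using the identity E[X²] = Var(X) + (E[X])²:
E[X] = \frac{2}{7}
Var(X) = \frac{10}{49}
E[X²] = \frac{10}{49} + (\frac{2}{7})²
= \frac{2}{7}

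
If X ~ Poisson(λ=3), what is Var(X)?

For X ~ Poisson(λ=3):
Var(X) = 3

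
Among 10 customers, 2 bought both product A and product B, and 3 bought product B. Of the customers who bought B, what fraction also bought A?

P(A ∩ B) = 2/10 = 1/5
P(B) = 3/10
P(A|B) = P(A ∩ B) / P(B) = (1/5) / (3/10) = 2/3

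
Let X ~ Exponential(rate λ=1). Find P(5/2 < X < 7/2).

P(5/2 < X < 7/2) = ∫_{5/2}^{7/2} f(x) dx
where f(x) = e^{- x}
= - \frac{1 - e}{e^{\frac{7}{2}}}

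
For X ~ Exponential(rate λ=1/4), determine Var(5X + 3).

For X ~ Exponential(rate λ=1/4):
Var(X) = 16
Var(5X + 3) = (5)² × Var(X) = 25 × 16 = 400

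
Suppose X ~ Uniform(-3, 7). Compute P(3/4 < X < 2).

P(3/4 < X < 2) = ∫_{3/4}^{2} f(x) dx
where f(x) = \frac{1}{10}
= \frac{1}{8}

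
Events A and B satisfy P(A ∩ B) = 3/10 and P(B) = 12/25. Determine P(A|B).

P(A|B) = P(A ∩ B) / P(B)
= (3/10) / (12/25)
= 5/8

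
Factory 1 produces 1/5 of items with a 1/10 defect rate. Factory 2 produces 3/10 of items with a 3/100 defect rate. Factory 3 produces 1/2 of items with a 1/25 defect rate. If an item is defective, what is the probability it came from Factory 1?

Using Bayes' theorem:
P(F1) = 1/5, P(D|F1) = 1/10
P(F2) = 3/10, P(D|F2) = 3/100
P(F3) = 1/2, P(D|F3) = 1/25
P(D) = P(D|F1)P(F1) + P(D|F2)P(F2) + P(D|F3)P(F3)
     = \frac{49}{1000}
P(F1|D) = P(D|F1)P(F1) / P(D)
= \frac{20}{49}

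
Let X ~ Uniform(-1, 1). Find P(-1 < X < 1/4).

P(-1 < X < 1/4) = ∫_{-1}^{1/4} f(x) dx
where f(x) = \frac{1}{2}
= \frac{5}{8}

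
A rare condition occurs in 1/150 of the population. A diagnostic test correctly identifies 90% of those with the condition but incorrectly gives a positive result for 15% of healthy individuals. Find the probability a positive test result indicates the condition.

Let D = the rare event, + = positive/flagged.
P(D) = 1/150
P(+|D) = 90/100 = 9/10
P(+|D') = 15/100 = 3/20
P(+) = P(+|D)P(D) + P(+|D')P(D')
     = \frac{9}{10} × \frac{1}{150} + \frac{3}{20} × \frac{149}{150}
     = \frac{31}{200}
P(D|+) = P(+|D)P(D)/P(+) = \frac{6}{155}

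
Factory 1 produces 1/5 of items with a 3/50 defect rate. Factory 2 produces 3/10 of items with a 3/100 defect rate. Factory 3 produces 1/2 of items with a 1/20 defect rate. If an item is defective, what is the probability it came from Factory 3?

Using Bayes' theorem:
P(F1) = 1/5, P(D|F1) = 3/50
P(F2) = 3/10, P(D|F2) = 3/100
P(F3) = 1/2, P(D|F3) = 1/20
P(D) = P(D|F1)P(F1) + P(D|F2)P(F2) + P(D|F3)P(F3)
     = \frac{23}{500}
P(F3|D) = P(D|F3)P(F3) / P(D)
= \frac{25}{46}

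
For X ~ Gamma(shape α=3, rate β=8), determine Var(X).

For X ~ Gamma(shape α=3, rate β=8):
Var(X) = \frac{3}{64}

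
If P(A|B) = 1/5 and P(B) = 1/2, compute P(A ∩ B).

By definition, P(A|B) = P(A ∩ B) / P(B)
So P(A ∩ B) = P(A|B) × P(B)
= 1/5 × 1/2
= 1/10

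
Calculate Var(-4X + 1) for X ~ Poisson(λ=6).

For X ~ Poisson(λ=6):
Var(X) = 6
Var(-4X + 1) = (-4)² × Var(X) = 16 × 6 = 96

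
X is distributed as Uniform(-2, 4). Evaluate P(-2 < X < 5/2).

P(-2 < X < 5/2) = ∫_{-2}^{5/2} f(x) dx
where f(x) = \frac{1}{6}
= \frac{3}{4}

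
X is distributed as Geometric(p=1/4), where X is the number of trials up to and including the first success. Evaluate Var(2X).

For X ~ Geometric(p=1/4), where X is the number of trials up to and including the first success:
Var(X) = 12
Var(2X) = (2)² × Var(X) = 4 × 12 = 48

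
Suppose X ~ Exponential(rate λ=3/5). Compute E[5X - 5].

For X ~ Exponential(rate λ=3/5):
E[X] = \frac{5}{3}
E[5X - 5] = 5 × E[X] - 5 = \frac{10}{3}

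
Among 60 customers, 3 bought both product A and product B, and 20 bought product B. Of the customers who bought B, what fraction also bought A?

P(A ∩ B) = 3/60 = 1/20
P(B) = 20/60 = 1/3
P(A|B) = P(A ∩ B) / P(B) = (1/20) / (1/3) = 3/20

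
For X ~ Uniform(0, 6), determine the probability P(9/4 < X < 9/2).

P(9/4 < X < 9/2) = ∫_{9/4}^{9/2} f(x) dx
where f(x) = \frac{1}{6}
= \frac{3}{8}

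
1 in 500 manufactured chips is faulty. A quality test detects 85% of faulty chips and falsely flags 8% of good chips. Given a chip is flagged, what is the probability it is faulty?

Let D = the rare event, + = positive/flagged.
P(D) = 1/500
P(+|D) = 85/100 = 17/20
P(+|D') = 8/100 = 2/25
P(+) = P(+|D)P(D) + P(+|D')P(D')
     = \frac{17}{20} × \frac{1}{500} + \frac{2}{25} × \frac{499}{500}
     = \frac{4077}{50000}
P(D|+) = P(+|D)P(D)/P(+) = \frac{85}{4077}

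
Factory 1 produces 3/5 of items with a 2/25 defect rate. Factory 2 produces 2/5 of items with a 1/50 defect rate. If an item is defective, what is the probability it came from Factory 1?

Using Bayes' theorem:
P(F1) = 3/5, P(D|F1) = 2/25
P(F2) = 2/5, P(D|F2) = 1/50
P(D) = P(D|F1)P(F1) + P(D|F2)P(F2)
     = \frac{7}{125}
P(F1|D) = P(D|F1)P(F1) / P(D)
= \frac{6}{7}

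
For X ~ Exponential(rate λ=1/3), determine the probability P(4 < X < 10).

P(4 < X < 10) = ∫_{4}^{10} f(x) dx
where f(x) = \frac{e^{- \frac{x}{3}}}{3}
= - \frac{1 - e^{2}}{e^{\frac{10}{3}}}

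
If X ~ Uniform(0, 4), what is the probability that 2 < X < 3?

P(2 < X < 3) = ∫_{2}^{3} f(x) dx
where f(x) = \frac{1}{4}
= \frac{1}{4}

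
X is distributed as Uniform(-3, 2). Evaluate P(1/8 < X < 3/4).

P(1/8 < X < 3/4) = ∫_{1/8}^{3/4} f(x) dx
where f(x) = \frac{1}{5}
= \frac{1}{8}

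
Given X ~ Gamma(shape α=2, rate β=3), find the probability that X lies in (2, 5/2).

P(2 < X < 5/2) = ∫_{2}^{5/2} f(x) dx
where f(x) = 9 x e^{- 3 x}
= - \frac{17}{2 e^{\frac{15}{2}}} + \frac{7}{e^{6}}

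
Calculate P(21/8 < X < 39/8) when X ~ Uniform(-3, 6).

P(21/8 < X < 39/8) = ∫_{21/8}^{39/8} f(x) dx
where f(x) = \frac{1}{9}
= \frac{1}{4}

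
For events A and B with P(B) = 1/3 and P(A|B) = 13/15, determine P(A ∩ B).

By definition, P(A|B) = P(A ∩ B) / P(B)
So P(A ∩ B) = P(A|B) × P(B)
= 13/15 × 1/3
= 13/45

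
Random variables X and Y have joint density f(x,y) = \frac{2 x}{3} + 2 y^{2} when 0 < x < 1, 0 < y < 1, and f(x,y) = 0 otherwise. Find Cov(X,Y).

E[XY] = ∫∫ xy × f(x,y) dx dy = \frac{13}{36}
E[X] = \frac{5}{9}
E[Y] = \frac{2}{3}
Cov(X,Y) = E[XY] - E[X]E[Y] = - \frac{1}{108}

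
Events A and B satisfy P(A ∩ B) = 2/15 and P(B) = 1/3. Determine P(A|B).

P(A|B) = P(A ∩ B) / P(B)
= (2/15) / (1/3)
= 2/5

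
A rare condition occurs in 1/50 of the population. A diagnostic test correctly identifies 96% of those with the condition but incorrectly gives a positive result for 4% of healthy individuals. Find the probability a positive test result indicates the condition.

Let D = the rare event, + = positive/flagged.
P(D) = 1/50
P(+|D) = 96/100 = 24/25
P(+|D') = 4/100 = 1/25
P(+) = P(+|D)P(D) + P(+|D')P(D')
     = \frac{24}{25} × \frac{1}{50} + \frac{1}{25} × \frac{49}{50}
     = \frac{73}{1250}
P(D|+) = P(+|D)P(D)/P(+) = \frac{24}{73}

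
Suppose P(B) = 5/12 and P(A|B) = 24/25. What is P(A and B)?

By definition, P(A|B) = P(A ∩ B) / P(B)
So P(A ∩ B) = P(A|B) × P(B)
= 24/25 × 5/12
= 2/5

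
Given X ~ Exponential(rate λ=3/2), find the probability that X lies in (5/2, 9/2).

P(5/2 < X < 9/2) = ∫_{5/2}^{9/2} f(x) dx
where f(x) = \frac{3 e^{- \frac{3 x}{2}}}{2}
= - \frac{1 - e^{3}}{e^{\frac{27}{4}}}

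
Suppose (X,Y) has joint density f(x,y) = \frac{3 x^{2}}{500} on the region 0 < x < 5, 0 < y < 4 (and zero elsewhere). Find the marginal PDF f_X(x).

f_X(x) = ∫_0^4 f(x,y) dy
= ∫_0^4 \frac{3 x^{2}}{500} dy
= \frac{3 x^{2}}{125} for 0 < x < 5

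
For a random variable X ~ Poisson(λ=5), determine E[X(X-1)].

E[X(X-1)] = E[X² - X] = E[X²] - E[X]
E[X] = 5
E[X²] = Var(X) + (E[X])² = 5 + (5)² = 30
E[X(X-1)] = 30 - 5 = 25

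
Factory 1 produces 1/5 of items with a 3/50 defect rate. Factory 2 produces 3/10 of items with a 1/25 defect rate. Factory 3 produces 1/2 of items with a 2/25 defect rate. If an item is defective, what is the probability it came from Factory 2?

Using Bayes' theorem:
P(F1) = 1/5, P(D|F1) = 3/50
P(F2) = 3/10, P(D|F2) = 1/25
P(F3) = 1/2, P(D|F3) = 2/25
P(D) = P(D|F1)P(F1) + P(D|F2)P(F2) + P(D|F3)P(F3)
     = \frac{8}{125}
P(F2|D) = P(D|F2)P(F2) / P(D)
= \frac{3}{16}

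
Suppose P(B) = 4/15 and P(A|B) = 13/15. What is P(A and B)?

By definition, P(A|B) = P(A ∩ B) / P(B)
So P(A ∩ B) = P(A|B) × P(B)
= 13/15 × 4/15
= 52/225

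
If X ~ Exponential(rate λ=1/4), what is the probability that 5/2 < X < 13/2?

P(5/2 < X < 13/2) = ∫_{5/2}^{13/2} f(x) dx
where f(x) = \frac{e^{- \frac{x}{4}}}{4}
= - \frac{1 - e}{e^{\frac{13}{8}}}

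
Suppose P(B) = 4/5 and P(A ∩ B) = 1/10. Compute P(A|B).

P(A|B) = P(A ∩ B) / P(B)
= (1/10) / (4/5)
= 1/8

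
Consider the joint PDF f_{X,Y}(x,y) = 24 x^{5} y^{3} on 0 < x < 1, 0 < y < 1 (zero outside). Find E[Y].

E[Y] = ∫_0^1 ∫_0^1 y × f(x,y) dx dy
= \frac{4}{5}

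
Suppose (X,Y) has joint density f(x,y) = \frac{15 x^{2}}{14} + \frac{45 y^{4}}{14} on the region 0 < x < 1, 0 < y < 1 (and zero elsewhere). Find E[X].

E[X] = ∫_0^1 ∫_0^1 x × f(x,y) dy dx
= ∫_0^1 ∫_0^1 x × (\frac{15 x^{2}}{14} + \frac{45 y^{4}}{14}) dy dx
= \frac{33}{56}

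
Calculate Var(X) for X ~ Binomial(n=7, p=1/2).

For X ~ Binomial(n=7, p=1/2):
Var(X) = \frac{7}{4}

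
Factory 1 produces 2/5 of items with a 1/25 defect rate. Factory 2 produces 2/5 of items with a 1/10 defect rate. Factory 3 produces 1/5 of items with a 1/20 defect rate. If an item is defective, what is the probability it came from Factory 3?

Using Bayes' theorem:
P(F1) = 2/5, P(D|F1) = 1/25
P(F2) = 2/5, P(D|F2) = 1/10
P(F3) = 1/5, P(D|F3) = 1/20
P(D) = P(D|F1)P(F1) + P(D|F2)P(F2) + P(D|F3)P(F3)
     = \frac{33}{500}
P(F3|D) = P(D|F3)P(F3) / P(D)
= \frac{5}{33}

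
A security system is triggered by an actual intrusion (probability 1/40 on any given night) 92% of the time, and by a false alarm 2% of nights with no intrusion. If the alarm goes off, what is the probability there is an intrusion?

Let D = the rare event, + = positive/flagged.
P(D) = 1/40
P(+|D) = 92/100 = 23/25
P(+|D') = 2/100 = 1/50
P(+) = P(+|D)P(D) + P(+|D')P(D')
     = \frac{23}{25} × \frac{1}{40} + \frac{1}{50} × \frac{39}{40}
     = \frac{17}{400}
P(D|+) = P(+|D)P(D)/P(+) = \frac{46}{85}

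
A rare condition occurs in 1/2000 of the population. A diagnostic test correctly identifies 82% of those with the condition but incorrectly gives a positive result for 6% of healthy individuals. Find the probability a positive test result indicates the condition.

Let D = the rare event, + = positive/flagged.
P(D) = 1/2000
P(+|D) = 82/100 = 41/50
P(+|D') = 6/100 = 3/50
P(+) = P(+|D)P(D) + P(+|D')P(D')
     = \frac{41}{50} × \frac{1}{2000} + \frac{3}{50} × \frac{1999}{2000}
     = \frac{3019}{50000}
P(D|+) = P(+|D)P(D)/P(+) = \frac{41}{6038}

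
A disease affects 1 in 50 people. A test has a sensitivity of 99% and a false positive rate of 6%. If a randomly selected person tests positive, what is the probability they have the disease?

Let D = the rare event, + = positive/flagged.
P(D) = 1/50
P(+|D) = 99/100
P(+|D') = 6/100 = 3/50
P(+) = P(+|D)P(D) + P(+|D')P(D')
     = \frac{99}{100} × \frac{1}{50} + \frac{3}{50} × \frac{49}{50}
     = \frac{393}{5000}
P(D|+) = P(+|D)P(D)/P(+) = \frac{33}{131}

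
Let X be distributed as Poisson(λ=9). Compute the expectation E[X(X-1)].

E[X(X-1)] = E[X² - X] = E[X²] - E[X]
E[X] = 9
E[X²] = Var(X) + (E[X])² = 9 + (9)² = 90
E[X(X-1)] = 90 - 9 = 81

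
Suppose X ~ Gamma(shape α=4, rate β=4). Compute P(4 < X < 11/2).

P(4 < X < 11/2) = ∫_{4}^{11/2} f(x) dx
where f(x) = \frac{128 x^{3} e^{- 4 x}}{3}
= \frac{-6119 + 2483 e^{6}}{3 e^{22}}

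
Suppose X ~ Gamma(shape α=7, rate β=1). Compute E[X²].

Using the identity E[X²] = Var(X) + (E[X])²:
E[X] = 7
Var(X) = 7
E[X²] = 7 + (7)²
= 56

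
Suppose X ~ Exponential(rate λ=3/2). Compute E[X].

For X ~ Exponential(rate λ=3/2), the expected value is:
E[X] = \frac{2}{3}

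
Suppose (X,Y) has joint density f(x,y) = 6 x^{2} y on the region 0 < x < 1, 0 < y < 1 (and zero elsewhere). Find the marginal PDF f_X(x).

f_X(x) = ∫_0^1 f(x,y) dy
= ∫_0^1 6 x^{2} y dy
= 3 x^{2} for 0 < x < 1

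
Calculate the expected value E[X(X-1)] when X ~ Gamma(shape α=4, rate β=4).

E[X(X-1)] = E[X² - X] = E[X²] - E[X]
E[X] = 1
E[X²] = Var(X) + (E[X])² = \frac{1}{4} + (1)² = \frac{5}{4}
E[X(X-1)] = \frac{5}{4} - 1 = \frac{1}{4}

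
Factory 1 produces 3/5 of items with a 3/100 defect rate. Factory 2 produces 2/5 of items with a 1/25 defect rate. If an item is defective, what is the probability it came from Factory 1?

Using Bayes' theorem:
P(F1) = 3/5, P(D|F1) = 3/100
P(F2) = 2/5, P(D|F2) = 1/25
P(D) = P(D|F1)P(F1) + P(D|F2)P(F2)
     = \frac{17}{500}
P(F1|D) = P(D|F1)P(F1) / P(D)
= \frac{9}{17}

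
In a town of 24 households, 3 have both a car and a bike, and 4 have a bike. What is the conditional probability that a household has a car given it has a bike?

P(A ∩ B) = 3/24 = 1/8
P(B) = 4/24 = 1/6
P(A|B) = P(A ∩ B) / P(B) = (1/8) / (1/6) = 3/4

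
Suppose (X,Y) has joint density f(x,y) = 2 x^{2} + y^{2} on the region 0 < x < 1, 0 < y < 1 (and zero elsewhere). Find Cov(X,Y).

E[XY] = ∫∫ xy × f(x,y) dx dy = \frac{3}{8}
E[X] = \frac{2}{3}
E[Y] = \frac{7}{12}
Cov(X,Y) = E[XY] - E[X]E[Y] = - \frac{1}{72}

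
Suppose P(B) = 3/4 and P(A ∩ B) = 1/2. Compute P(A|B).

P(A|B) = P(A ∩ B) / P(B)
= (1/2) / (3/4)
= 2/3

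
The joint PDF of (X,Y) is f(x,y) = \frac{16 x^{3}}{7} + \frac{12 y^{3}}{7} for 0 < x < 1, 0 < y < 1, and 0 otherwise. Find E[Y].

E[Y] = ∫_0^1 ∫_0^1 y × f(x,y) dx dy
= \frac{22}{35}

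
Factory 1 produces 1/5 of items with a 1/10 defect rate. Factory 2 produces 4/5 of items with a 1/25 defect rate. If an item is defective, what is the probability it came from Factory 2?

Using Bayes' theorem:
P(F1) = 1/5, P(D|F1) = 1/10
P(F2) = 4/5, P(D|F2) = 1/25
P(D) = P(D|F1)P(F1) + P(D|F2)P(F2)
     = \frac{13}{250}
P(F2|D) = P(D|F2)P(F2) / P(D)
= \frac{8}{13}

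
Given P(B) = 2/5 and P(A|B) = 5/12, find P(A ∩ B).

By definition, P(A|B) = P(A ∩ B) / P(B)
So P(A ∩ B) = P(A|B) × P(B)
= 5/12 × 2/5
= 1/6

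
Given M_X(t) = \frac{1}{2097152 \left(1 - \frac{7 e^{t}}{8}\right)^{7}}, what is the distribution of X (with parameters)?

The MGF M(t) = \frac{1}{2097152 \left(1 - \frac{7 e^{t}}{8}\right)^{7}} is the standard form for the NegativeBinomial distribution.
Comparing with the known MGF formula identifies: NegBin(r=7, p=1/8), X = failures before r-th success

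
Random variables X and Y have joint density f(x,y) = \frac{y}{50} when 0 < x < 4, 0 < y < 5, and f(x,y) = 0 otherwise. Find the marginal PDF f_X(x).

f_X(x) = ∫_0^5 f(x,y) dy
= ∫_0^5 \frac{y}{50} dy
= \frac{1}{4} for 0 < x < 4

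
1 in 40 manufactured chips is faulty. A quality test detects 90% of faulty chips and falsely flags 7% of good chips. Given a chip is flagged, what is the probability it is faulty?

Let D = the rare event, + = positive/flagged.
P(D) = 1/40
P(+|D) = 90/100 = 9/10
P(+|D') = 7/100
P(+) = P(+|D)P(D) + P(+|D')P(D')
     = \frac{9}{10} × \frac{1}{40} + \frac{7}{100} × \frac{39}{40}
     = \frac{363}{4000}
P(D|+) = P(+|D)P(D)/P(+) = \frac{30}{121}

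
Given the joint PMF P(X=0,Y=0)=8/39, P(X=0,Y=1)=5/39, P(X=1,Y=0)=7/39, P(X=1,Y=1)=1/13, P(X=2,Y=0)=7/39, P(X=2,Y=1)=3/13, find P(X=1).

P(X=1) = P(X=1,Y=0) + P(X=1,Y=1)
= 7/39 + 1/13
= 10/39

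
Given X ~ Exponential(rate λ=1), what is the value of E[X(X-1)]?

E[X(X-1)] = E[X² - X] = E[X²] - E[X]
E[X] = 1
E[X²] = Var(X) + (E[X])² = 1 + (1)² = 2
E[X(X-1)] = 2 - 1 = 1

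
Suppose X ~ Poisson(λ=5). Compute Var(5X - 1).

For X ~ Poisson(λ=5):
Var(X) = 5
Var(5X - 1) = (5)² × Var(X) = 25 × 5 = 125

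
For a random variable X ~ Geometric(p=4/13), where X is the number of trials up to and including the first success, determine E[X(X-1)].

E[X(X-1)] = E[X² - X] = E[X²] - E[X]
E[X] = \frac{13}{4}
E[X²] = Var(X) + (E[X])² = \frac{117}{16} + (\frac{13}{4})² = \frac{143}{8}
E[X(X-1)] = \frac{143}{8} - \frac{13}{4} = \frac{117}{8}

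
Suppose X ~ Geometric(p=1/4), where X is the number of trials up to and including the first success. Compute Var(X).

For X ~ Geometric(p=1/4), where X is the number of trials up to and including the first success:
Var(X) = 12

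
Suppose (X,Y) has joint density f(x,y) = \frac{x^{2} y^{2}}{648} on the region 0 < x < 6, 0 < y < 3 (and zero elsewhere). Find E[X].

f_X(x) = ∫_0^3 \frac{x^{2} y^{2}}{648} dy = \frac{x^{2}}{72}
E[X] = ∫_0^6 x × (\frac{x^{2}}{72}) dx = \frac{9}{2}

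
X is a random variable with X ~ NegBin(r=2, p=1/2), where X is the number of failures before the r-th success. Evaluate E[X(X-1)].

E[X(X-1)] = E[X² - X] = E[X²] - E[X]
E[X] = 2
E[X²] = Var(X) + (E[X])² = 4 + (2)² = 8
E[X(X-1)] = 8 - 2 = 6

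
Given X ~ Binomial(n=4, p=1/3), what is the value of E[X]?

For X ~ Binomial(n=4, p=1/3), the expected value is:
E[X] = \frac{4}{3}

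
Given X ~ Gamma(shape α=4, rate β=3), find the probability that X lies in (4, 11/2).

P(4 < X < 11/2) = ∫_{4}^{11/2} f(x) dx
where f(x) = \frac{27 x^{3} e^{- 3 x}}{2}
= - \frac{14437}{16 e^{\frac{33}{2}}} + \frac{373}{e^{12}}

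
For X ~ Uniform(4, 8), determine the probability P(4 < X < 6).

P(4 < X < 6) = ∫_{4}^{6} f(x) dx
where f(x) = \frac{1}{4}
= \frac{1}{2}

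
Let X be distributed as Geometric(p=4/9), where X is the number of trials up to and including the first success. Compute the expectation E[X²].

Using the identity E[X²] = Var(X) + (E[X])²:
E[X] = \frac{9}{4}
Var(X) = \frac{45}{16}
E[X²] = \frac{45}{16} + (\frac{9}{4})²
= \frac{63}{8}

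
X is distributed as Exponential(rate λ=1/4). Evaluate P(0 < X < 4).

P(0 < X < 4) = ∫_{0}^{4} f(x) dx
where f(x) = \frac{e^{- \frac{x}{4}}}{4}
= 1 - e^{-1}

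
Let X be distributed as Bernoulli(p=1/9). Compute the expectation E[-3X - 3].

For X ~ Bernoulli(p=1/9):
E[X] = \frac{1}{9}
E[-3X - 3] = -3 × E[X] - 3 = - \frac{10}{3}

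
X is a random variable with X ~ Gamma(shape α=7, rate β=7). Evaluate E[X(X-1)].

E[X(X-1)] = E[X² - X] = E[X²] - E[X]
E[X] = 1
E[X²] = Var(X) + (E[X])² = \frac{1}{7} + (1)² = \frac{8}{7}
E[X(X-1)] = \frac{8}{7} - 1 = \frac{1}{7}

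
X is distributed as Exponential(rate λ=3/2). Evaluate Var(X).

For X ~ Exponential(rate λ=3/2):
Var(X) = \frac{4}{9}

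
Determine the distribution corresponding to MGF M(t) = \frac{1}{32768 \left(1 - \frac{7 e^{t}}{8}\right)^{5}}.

The MGF M(t) = \frac{1}{32768 \left(1 - \frac{7 e^{t}}{8}\right)^{5}} is the standard form for the NegativeBinomial distribution.
Comparing with the known MGF formula identifies: NegBin(r=5, p=1/8), X = failures before r-th success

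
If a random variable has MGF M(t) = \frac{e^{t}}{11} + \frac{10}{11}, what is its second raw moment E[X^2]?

To find E[X^2], compute M^(2)(0):
M^(1)(t) = \frac{e^{t}}{11}
M^(2)(t) = \frac{e^{t}}{11}
M^(2)(0) = \frac{1}{11}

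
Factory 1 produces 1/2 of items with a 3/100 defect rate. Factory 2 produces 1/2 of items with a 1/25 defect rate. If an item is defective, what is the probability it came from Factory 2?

Using Bayes' theorem:
P(F1) = 1/2, P(D|F1) = 3/100
P(F2) = 1/2, P(D|F2) = 1/25
P(D) = P(D|F1)P(F1) + P(D|F2)P(F2)
     = \frac{7}{200}
P(F2|D) = P(D|F2)P(F2) / P(D)
= \frac{4}{7}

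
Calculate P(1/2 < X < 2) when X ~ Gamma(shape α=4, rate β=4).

P(1/2 < X < 2) = ∫_{1/2}^{2} f(x) dx
where f(x) = \frac{128 x^{3} e^{- 4 x}}{3}
= \frac{-379 + 19 e^{6}}{3 e^{8}}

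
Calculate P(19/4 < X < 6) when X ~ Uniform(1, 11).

P(19/4 < X < 6) = ∫_{19/4}^{6} f(x) dx
where f(x) = \frac{1}{10}
= \frac{1}{8}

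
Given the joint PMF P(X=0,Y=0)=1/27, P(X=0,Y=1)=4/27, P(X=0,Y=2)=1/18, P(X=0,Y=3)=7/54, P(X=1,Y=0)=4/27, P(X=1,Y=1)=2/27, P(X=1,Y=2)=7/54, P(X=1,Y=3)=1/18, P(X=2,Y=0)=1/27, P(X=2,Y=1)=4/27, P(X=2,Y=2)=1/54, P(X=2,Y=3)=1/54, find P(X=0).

P(X=0) = P(X=0,Y=0) + P(X=0,Y=1) + P(X=0,Y=2) + P(X=0,Y=3)
= 1/27 + 4/27 + 1/18 + 7/54
= 10/27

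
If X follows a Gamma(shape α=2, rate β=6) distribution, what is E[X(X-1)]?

E[X(X-1)] = E[X² - X] = E[X²] - E[X]
E[X] = \frac{1}{3}
E[X²] = Var(X) + (E[X])² = \frac{1}{18} + (\frac{1}{3})² = \frac{1}{6}
E[X(X-1)] = \frac{1}{6} - \frac{1}{3} = - \frac{1}{6}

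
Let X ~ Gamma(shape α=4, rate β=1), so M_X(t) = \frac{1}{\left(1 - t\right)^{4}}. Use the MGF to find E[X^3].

To find E[X^3], compute M^(3)(0):
M^(1)(t) = \frac{4}{\left(1 - t\right)^{5}}
M^(2)(t) = \frac{20}{\left(1 - t\right)^{6}}
M^(3)(t) = \frac{120}{\left(1 - t\right)^{7}}
M^(3)(0) = 120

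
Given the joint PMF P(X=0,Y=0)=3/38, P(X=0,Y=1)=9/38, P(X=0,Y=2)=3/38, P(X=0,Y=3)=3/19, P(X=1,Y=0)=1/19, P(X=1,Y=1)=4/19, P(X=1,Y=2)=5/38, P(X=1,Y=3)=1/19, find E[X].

First find marginal of X:
P(X=0) = 21/38
P(X=1) = 17/38
E[X] = 0 × 21/38 + 1 × 17/38 = 17/38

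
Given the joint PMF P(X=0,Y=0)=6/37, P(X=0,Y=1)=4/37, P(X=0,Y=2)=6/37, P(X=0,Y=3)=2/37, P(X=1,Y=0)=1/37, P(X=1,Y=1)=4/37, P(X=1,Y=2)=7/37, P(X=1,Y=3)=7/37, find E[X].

First find marginal of X:
P(X=0) = 18/37
P(X=1) = 19/37
E[X] = 0 × 18/37 + 1 × 19/37 = 19/37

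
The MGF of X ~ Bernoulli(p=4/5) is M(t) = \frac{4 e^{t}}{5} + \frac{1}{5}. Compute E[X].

To find E[X], compute M^(1)(0):
M^(1)(t) = \frac{4 e^{t}}{5}
M^(1)(0) = \frac{4}{5}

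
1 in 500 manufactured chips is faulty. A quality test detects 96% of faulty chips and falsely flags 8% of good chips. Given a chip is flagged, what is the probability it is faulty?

Let D = the rare event, + = positive/flagged.
P(D) = 1/500
P(+|D) = 96/100 = 24/25
P(+|D') = 8/100 = 2/25
P(+) = P(+|D)P(D) + P(+|D')P(D')
     = \frac{24}{25} × \frac{1}{500} + \frac{2}{25} × \frac{499}{500}
     = \frac{511}{6250}
P(D|+) = P(+|D)P(D)/P(+) = \frac{12}{511}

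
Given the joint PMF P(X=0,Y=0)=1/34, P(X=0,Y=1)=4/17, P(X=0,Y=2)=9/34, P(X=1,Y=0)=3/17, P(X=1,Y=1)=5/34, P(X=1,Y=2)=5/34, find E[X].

First find marginal of X:
P(X=0) = 9/17
P(X=1) = 8/17
E[X] = 0 × 9/17 + 1 × 8/17 = 8/17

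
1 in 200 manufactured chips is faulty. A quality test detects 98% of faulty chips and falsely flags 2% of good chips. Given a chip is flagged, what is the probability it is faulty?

Let D = the rare event, + = positive/flagged.
P(D) = 1/200
P(+|D) = 98/100 = 49/50
P(+|D') = 2/100 = 1/50
P(+) = P(+|D)P(D) + P(+|D')P(D')
     = \frac{49}{50} × \frac{1}{200} + \frac{1}{50} × \frac{199}{200}
     = \frac{31}{1250}
P(D|+) = P(+|D)P(D)/P(+) = \frac{49}{248}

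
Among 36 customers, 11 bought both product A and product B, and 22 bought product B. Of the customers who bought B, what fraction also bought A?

P(A ∩ B) = 11/36
P(B) = 22/36 = 11/18
P(A|B) = P(A ∩ B) / P(B) = (11/36) / (11/18) = 1/2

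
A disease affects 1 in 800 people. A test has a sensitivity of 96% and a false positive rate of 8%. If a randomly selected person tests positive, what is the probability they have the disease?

Let D = the rare event, + = positive/flagged.
P(D) = 1/800
P(+|D) = 96/100 = 24/25
P(+|D') = 8/100 = 2/25
P(+) = P(+|D)P(D) + P(+|D')P(D')
     = \frac{24}{25} × \frac{1}{800} + \frac{2}{25} × \frac{799}{800}
     = \frac{811}{10000}
P(D|+) = P(+|D)P(D)/P(+) = \frac{12}{811}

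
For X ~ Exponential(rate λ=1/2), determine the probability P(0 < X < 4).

P(0 < X < 4) = ∫_{0}^{4} f(x) dx
where f(x) = \frac{e^{- \frac{x}{2}}}{2}
= 1 - e^{-2}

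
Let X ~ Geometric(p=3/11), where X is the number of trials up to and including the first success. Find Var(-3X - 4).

For X ~ Geometric(p=3/11), where X is the number of trials up to and including the first success:
Var(X) = \frac{88}{9}
Var(-3X - 4) = (-3)² × Var(X) = 9 × \frac{88}{9} = 88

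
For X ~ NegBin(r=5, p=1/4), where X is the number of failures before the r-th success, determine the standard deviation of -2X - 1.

For X ~ NegBin(r=5, p=1/4), where X is the number of failures before the r-th success:
Var(X) = 60
SD(X) = √(Var(X)) = √(60) = 2 \sqrt{15}
SD(-2X - 1) = |-2| × SD(X) = 2 × 2 \sqrt{15} = 4 \sqrt{15}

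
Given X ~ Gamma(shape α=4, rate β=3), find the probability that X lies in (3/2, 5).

P(3/2 < X < 5) = ∫_{3/2}^{5} f(x) dx
where f(x) = \frac{27 x^{3} e^{- 3 x}}{2}
= - \frac{691}{e^{15}} + \frac{493}{16 e^{\frac{9}{2}}}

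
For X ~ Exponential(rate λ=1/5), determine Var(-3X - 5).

For X ~ Exponential(rate λ=1/5):
Var(X) = 25
Var(-3X - 5) = (-3)² × Var(X) = 9 × 25 = 225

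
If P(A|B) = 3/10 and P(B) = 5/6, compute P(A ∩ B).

By definition, P(A|B) = P(A ∩ B) / P(B)
So P(A ∩ B) = P(A|B) × P(B)
= 3/10 × 5/6
= 1/4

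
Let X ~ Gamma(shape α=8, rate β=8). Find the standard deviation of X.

For X ~ Gamma(shape α=8, rate β=8):
Var(X) = \frac{1}{8}
SD(X) = √(Var(X)) = √(\frac{1}{8}) = \frac{\sqrt{2}}{4}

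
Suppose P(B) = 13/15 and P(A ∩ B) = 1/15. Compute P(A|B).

P(A|B) = P(A ∩ B) / P(B)
= (1/15) / (13/15)
= 1/13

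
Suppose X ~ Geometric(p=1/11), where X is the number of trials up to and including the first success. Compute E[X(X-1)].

E[X(X-1)] = E[X² - X] = E[X²] - E[X]
E[X] = 11
E[X²] = Var(X) + (E[X])² = 110 + (11)² = 231
E[X(X-1)] = 231 - 11 = 220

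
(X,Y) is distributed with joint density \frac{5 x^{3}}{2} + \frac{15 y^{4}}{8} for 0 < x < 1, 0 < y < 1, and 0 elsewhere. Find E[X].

E[X] = ∫_0^1 ∫_0^1 x × f(x,y) dy dx
= ∫_0^1 ∫_0^1 x × (\frac{5 x^{3}}{2} + \frac{15 y^{4}}{8}) dy dx
= \frac{11}{16}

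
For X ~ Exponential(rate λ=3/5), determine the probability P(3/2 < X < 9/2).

P(3/2 < X < 9/2) = ∫_{3/2}^{9/2} f(x) dx
where f(x) = \frac{3 e^{- \frac{3 x}{5}}}{5}
= - \frac{1 - e^{\frac{9}{5}}}{e^{\frac{27}{10}}}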